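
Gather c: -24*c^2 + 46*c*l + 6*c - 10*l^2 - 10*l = -24*c^2 + c*(46*l + 6) - 10*l^2 - 10*l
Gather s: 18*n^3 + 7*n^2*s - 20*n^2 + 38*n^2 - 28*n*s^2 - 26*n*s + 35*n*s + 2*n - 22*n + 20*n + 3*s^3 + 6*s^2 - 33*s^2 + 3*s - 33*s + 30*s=18*n^3 + 18*n^2 + 3*s^3 + s^2*(-28*n - 27) + s*(7*n^2 + 9*n)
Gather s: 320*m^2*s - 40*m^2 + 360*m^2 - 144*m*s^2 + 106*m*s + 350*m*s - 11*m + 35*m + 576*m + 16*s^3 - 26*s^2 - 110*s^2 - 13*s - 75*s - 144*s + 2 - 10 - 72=320*m^2 + 600*m + 16*s^3 + s^2*(-144*m - 136) + s*(320*m^2 + 456*m - 232) - 80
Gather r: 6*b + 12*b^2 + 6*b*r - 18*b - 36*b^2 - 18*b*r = -24*b^2 - 12*b*r - 12*b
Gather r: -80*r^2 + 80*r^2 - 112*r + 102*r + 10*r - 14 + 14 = 0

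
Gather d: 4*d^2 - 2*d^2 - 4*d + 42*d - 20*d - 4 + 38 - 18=2*d^2 + 18*d + 16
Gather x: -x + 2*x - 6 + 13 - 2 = x + 5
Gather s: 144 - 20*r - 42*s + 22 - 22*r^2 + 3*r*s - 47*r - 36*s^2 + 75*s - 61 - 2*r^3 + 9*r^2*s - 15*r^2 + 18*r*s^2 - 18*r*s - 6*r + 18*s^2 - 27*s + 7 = -2*r^3 - 37*r^2 - 73*r + s^2*(18*r - 18) + s*(9*r^2 - 15*r + 6) + 112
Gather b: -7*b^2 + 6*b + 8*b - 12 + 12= -7*b^2 + 14*b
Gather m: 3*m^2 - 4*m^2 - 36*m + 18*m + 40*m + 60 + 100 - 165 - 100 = -m^2 + 22*m - 105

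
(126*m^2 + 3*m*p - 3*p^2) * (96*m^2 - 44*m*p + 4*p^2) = 12096*m^4 - 5256*m^3*p + 84*m^2*p^2 + 144*m*p^3 - 12*p^4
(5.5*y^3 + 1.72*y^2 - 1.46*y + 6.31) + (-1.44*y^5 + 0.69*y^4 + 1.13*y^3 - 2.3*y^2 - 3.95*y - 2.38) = -1.44*y^5 + 0.69*y^4 + 6.63*y^3 - 0.58*y^2 - 5.41*y + 3.93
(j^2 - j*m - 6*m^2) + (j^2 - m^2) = 2*j^2 - j*m - 7*m^2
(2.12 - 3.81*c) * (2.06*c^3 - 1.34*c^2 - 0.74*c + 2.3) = -7.8486*c^4 + 9.4726*c^3 - 0.0214000000000003*c^2 - 10.3318*c + 4.876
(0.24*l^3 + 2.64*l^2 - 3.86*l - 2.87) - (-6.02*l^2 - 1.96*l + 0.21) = 0.24*l^3 + 8.66*l^2 - 1.9*l - 3.08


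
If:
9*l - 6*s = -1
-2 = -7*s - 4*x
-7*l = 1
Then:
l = -1/7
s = -1/21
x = 7/12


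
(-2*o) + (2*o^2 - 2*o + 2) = 2*o^2 - 4*o + 2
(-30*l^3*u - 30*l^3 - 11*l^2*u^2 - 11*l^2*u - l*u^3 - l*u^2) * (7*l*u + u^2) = -210*l^4*u^2 - 210*l^4*u - 107*l^3*u^3 - 107*l^3*u^2 - 18*l^2*u^4 - 18*l^2*u^3 - l*u^5 - l*u^4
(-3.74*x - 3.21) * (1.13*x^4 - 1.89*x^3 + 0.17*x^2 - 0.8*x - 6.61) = -4.2262*x^5 + 3.4413*x^4 + 5.4311*x^3 + 2.4463*x^2 + 27.2894*x + 21.2181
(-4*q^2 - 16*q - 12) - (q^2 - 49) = -5*q^2 - 16*q + 37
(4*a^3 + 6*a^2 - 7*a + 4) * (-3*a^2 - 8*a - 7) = -12*a^5 - 50*a^4 - 55*a^3 + 2*a^2 + 17*a - 28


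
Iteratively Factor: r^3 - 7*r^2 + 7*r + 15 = (r - 3)*(r^2 - 4*r - 5) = (r - 3)*(r + 1)*(r - 5)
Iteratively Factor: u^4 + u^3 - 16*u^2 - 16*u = (u - 4)*(u^3 + 5*u^2 + 4*u) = u*(u - 4)*(u^2 + 5*u + 4) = u*(u - 4)*(u + 1)*(u + 4)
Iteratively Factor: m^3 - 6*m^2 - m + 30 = (m - 5)*(m^2 - m - 6) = (m - 5)*(m - 3)*(m + 2)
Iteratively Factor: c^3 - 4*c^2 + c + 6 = (c - 2)*(c^2 - 2*c - 3) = (c - 2)*(c + 1)*(c - 3)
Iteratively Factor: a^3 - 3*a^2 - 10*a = (a - 5)*(a^2 + 2*a) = (a - 5)*(a + 2)*(a)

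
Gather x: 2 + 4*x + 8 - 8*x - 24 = -4*x - 14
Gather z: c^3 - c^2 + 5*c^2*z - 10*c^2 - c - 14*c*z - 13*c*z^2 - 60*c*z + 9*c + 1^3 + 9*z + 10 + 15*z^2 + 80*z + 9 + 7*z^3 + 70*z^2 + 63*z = c^3 - 11*c^2 + 8*c + 7*z^3 + z^2*(85 - 13*c) + z*(5*c^2 - 74*c + 152) + 20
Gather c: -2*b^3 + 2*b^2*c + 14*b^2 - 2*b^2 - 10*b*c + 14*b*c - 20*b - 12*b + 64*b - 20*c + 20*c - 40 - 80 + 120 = -2*b^3 + 12*b^2 + 32*b + c*(2*b^2 + 4*b)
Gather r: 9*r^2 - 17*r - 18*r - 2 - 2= 9*r^2 - 35*r - 4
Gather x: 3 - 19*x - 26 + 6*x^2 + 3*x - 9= 6*x^2 - 16*x - 32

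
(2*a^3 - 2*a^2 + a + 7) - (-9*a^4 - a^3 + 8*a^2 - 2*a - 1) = 9*a^4 + 3*a^3 - 10*a^2 + 3*a + 8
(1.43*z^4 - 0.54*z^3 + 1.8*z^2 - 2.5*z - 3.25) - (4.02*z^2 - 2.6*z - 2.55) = 1.43*z^4 - 0.54*z^3 - 2.22*z^2 + 0.1*z - 0.7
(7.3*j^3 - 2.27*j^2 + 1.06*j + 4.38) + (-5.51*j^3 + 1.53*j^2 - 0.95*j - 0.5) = 1.79*j^3 - 0.74*j^2 + 0.11*j + 3.88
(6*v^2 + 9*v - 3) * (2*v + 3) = 12*v^3 + 36*v^2 + 21*v - 9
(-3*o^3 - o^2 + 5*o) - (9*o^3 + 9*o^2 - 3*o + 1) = -12*o^3 - 10*o^2 + 8*o - 1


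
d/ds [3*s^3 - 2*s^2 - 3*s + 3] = 9*s^2 - 4*s - 3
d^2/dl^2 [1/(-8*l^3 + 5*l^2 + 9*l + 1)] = 2*((24*l - 5)*(-8*l^3 + 5*l^2 + 9*l + 1) + (-24*l^2 + 10*l + 9)^2)/(-8*l^3 + 5*l^2 + 9*l + 1)^3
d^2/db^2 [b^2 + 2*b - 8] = 2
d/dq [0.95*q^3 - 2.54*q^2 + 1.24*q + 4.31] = 2.85*q^2 - 5.08*q + 1.24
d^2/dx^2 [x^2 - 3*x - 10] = 2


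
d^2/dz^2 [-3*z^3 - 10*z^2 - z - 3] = -18*z - 20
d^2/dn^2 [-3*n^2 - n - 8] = -6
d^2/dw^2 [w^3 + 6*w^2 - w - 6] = 6*w + 12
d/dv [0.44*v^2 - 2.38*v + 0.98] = 0.88*v - 2.38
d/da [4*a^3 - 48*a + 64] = 12*a^2 - 48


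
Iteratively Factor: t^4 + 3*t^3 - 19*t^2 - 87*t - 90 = (t + 3)*(t^3 - 19*t - 30) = (t - 5)*(t + 3)*(t^2 + 5*t + 6) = (t - 5)*(t + 3)^2*(t + 2)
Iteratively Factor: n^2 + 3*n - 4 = (n - 1)*(n + 4)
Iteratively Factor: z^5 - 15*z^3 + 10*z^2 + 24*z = (z - 2)*(z^4 + 2*z^3 - 11*z^2 - 12*z) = z*(z - 2)*(z^3 + 2*z^2 - 11*z - 12) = z*(z - 2)*(z + 4)*(z^2 - 2*z - 3) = z*(z - 2)*(z + 1)*(z + 4)*(z - 3)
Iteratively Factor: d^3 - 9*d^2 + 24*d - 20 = (d - 2)*(d^2 - 7*d + 10) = (d - 2)^2*(d - 5)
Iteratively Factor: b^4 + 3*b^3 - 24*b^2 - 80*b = (b + 4)*(b^3 - b^2 - 20*b) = b*(b + 4)*(b^2 - b - 20) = b*(b - 5)*(b + 4)*(b + 4)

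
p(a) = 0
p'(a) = 0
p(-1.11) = 0.00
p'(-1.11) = 0.00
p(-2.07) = 0.00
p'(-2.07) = 0.00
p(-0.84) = 0.00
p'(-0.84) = 0.00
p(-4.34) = 0.00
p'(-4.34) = 0.00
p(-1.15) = 0.00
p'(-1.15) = 0.00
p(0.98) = 0.00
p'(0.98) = 0.00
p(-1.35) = 0.00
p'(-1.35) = 0.00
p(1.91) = 0.00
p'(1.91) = 0.00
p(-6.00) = 0.00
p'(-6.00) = 0.00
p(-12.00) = 0.00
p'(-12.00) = 0.00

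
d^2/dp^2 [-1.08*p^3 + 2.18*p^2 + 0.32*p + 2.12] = 4.36 - 6.48*p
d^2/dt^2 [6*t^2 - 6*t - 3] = 12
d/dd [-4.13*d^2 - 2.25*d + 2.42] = -8.26*d - 2.25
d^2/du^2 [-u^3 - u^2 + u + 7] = -6*u - 2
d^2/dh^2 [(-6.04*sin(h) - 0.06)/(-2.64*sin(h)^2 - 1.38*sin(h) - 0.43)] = (-42.096384*sin(h)^5 + 20.332224*sin(h)^4 + 124.67664*sin(h)^3 + 6.25137599999999*sin(h)^2 - 40.909288*sin(h) - 7.07596799999999)/(2.64*sin(h)^2 + 1.38*sin(h) + 0.43)^3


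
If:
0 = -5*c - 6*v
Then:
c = -6*v/5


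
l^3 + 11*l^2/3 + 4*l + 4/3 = (l + 2/3)*(l + 1)*(l + 2)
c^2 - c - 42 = (c - 7)*(c + 6)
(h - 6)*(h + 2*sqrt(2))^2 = h^3 - 6*h^2 + 4*sqrt(2)*h^2 - 24*sqrt(2)*h + 8*h - 48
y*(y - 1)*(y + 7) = y^3 + 6*y^2 - 7*y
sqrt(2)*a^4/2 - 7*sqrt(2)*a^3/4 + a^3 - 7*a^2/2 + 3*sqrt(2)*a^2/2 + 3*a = a*(a - 2)*(a - 3/2)*(sqrt(2)*a/2 + 1)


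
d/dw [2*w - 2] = 2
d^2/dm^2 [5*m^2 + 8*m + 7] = 10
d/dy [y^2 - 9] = 2*y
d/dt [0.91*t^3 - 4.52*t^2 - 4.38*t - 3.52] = 2.73*t^2 - 9.04*t - 4.38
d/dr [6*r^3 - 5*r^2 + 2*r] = 18*r^2 - 10*r + 2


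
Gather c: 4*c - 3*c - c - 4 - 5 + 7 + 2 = 0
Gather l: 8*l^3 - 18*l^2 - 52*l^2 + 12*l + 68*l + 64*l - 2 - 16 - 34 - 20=8*l^3 - 70*l^2 + 144*l - 72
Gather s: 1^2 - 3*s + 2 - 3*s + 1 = 4 - 6*s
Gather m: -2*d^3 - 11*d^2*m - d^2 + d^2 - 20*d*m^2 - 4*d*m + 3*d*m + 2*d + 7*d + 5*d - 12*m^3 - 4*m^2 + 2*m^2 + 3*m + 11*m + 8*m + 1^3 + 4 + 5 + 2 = -2*d^3 + 14*d - 12*m^3 + m^2*(-20*d - 2) + m*(-11*d^2 - d + 22) + 12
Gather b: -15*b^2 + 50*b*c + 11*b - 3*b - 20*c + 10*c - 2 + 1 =-15*b^2 + b*(50*c + 8) - 10*c - 1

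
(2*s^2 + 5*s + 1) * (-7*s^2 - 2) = -14*s^4 - 35*s^3 - 11*s^2 - 10*s - 2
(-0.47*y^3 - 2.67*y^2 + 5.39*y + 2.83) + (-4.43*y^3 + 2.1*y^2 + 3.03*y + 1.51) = -4.9*y^3 - 0.57*y^2 + 8.42*y + 4.34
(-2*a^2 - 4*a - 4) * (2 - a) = 2*a^3 - 4*a - 8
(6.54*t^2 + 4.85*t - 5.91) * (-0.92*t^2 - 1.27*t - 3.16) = -6.0168*t^4 - 12.7678*t^3 - 21.3887*t^2 - 7.8203*t + 18.6756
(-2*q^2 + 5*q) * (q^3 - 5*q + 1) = -2*q^5 + 5*q^4 + 10*q^3 - 27*q^2 + 5*q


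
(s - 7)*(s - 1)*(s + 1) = s^3 - 7*s^2 - s + 7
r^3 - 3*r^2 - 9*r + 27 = (r - 3)^2*(r + 3)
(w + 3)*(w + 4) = w^2 + 7*w + 12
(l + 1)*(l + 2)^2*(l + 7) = l^4 + 12*l^3 + 43*l^2 + 60*l + 28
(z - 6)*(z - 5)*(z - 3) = z^3 - 14*z^2 + 63*z - 90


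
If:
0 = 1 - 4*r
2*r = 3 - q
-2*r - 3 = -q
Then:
No Solution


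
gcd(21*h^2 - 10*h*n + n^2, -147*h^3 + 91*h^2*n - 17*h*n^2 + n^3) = 21*h^2 - 10*h*n + n^2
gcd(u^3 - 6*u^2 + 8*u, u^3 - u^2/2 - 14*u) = u^2 - 4*u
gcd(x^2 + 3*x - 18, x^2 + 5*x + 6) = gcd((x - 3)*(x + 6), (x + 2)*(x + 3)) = 1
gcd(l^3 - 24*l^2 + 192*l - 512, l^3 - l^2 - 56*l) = l - 8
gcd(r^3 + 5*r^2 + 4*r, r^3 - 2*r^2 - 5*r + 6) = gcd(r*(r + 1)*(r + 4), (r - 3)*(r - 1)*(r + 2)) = 1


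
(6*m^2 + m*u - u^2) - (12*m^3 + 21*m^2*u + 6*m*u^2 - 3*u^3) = -12*m^3 - 21*m^2*u + 6*m^2 - 6*m*u^2 + m*u + 3*u^3 - u^2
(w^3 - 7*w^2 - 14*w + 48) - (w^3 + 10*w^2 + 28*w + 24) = -17*w^2 - 42*w + 24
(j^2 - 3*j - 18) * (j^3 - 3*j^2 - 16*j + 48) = j^5 - 6*j^4 - 25*j^3 + 150*j^2 + 144*j - 864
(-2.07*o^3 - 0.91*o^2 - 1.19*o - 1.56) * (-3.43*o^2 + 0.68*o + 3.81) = 7.1001*o^5 + 1.7137*o^4 - 4.4238*o^3 + 1.0745*o^2 - 5.5947*o - 5.9436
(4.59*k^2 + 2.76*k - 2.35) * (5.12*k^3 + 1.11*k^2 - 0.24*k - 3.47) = 23.5008*k^5 + 19.2261*k^4 - 10.07*k^3 - 19.1982*k^2 - 9.0132*k + 8.1545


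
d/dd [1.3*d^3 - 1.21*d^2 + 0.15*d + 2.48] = 3.9*d^2 - 2.42*d + 0.15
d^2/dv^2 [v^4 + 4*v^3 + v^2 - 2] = 12*v^2 + 24*v + 2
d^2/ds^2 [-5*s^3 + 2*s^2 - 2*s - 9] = 4 - 30*s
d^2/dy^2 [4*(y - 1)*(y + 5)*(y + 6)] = 24*y + 80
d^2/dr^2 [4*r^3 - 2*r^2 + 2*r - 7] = 24*r - 4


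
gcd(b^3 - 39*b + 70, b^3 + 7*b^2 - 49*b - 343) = b + 7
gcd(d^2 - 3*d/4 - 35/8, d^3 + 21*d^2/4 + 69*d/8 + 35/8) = d + 7/4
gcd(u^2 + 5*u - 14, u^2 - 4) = u - 2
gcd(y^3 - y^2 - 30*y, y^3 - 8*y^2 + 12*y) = y^2 - 6*y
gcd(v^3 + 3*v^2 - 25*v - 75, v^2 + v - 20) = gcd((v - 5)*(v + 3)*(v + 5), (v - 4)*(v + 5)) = v + 5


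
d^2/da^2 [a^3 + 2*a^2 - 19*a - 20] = 6*a + 4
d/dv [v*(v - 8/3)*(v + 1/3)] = 3*v^2 - 14*v/3 - 8/9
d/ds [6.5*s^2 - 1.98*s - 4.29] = 13.0*s - 1.98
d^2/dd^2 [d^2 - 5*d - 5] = 2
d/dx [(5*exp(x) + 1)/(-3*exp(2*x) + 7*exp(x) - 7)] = ((5*exp(x) + 1)*(6*exp(x) - 7) - 15*exp(2*x) + 35*exp(x) - 35)*exp(x)/(3*exp(2*x) - 7*exp(x) + 7)^2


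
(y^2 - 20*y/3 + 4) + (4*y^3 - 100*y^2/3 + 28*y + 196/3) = 4*y^3 - 97*y^2/3 + 64*y/3 + 208/3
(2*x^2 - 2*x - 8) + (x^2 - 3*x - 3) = 3*x^2 - 5*x - 11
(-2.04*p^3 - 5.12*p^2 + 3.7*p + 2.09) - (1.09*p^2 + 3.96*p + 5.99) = -2.04*p^3 - 6.21*p^2 - 0.26*p - 3.9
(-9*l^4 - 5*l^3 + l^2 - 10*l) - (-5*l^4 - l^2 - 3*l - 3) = -4*l^4 - 5*l^3 + 2*l^2 - 7*l + 3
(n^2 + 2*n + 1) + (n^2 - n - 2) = 2*n^2 + n - 1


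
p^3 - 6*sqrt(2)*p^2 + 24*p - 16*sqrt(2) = (p - 2*sqrt(2))^3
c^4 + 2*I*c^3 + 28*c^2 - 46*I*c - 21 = (c - 3*I)*(c - I)^2*(c + 7*I)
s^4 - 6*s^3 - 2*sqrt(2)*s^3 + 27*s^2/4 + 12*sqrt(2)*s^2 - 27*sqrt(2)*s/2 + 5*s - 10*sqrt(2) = (s - 4)*(s - 5/2)*(s + 1/2)*(s - 2*sqrt(2))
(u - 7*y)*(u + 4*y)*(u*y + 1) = u^3*y - 3*u^2*y^2 + u^2 - 28*u*y^3 - 3*u*y - 28*y^2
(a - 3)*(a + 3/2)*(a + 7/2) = a^3 + 2*a^2 - 39*a/4 - 63/4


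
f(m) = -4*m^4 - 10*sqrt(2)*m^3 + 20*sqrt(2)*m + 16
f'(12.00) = -33729.12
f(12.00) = -107026.20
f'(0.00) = 28.28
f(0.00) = 16.00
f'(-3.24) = 127.10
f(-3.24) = -35.43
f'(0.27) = 24.88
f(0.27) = 23.34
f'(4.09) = -1776.12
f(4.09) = -1955.21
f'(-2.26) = -3.72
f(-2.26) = 10.97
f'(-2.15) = -8.82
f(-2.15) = 10.27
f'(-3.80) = 293.60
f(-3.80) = -149.53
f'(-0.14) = 27.50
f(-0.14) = 12.08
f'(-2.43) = 7.34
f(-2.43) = 10.72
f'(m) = -16*m^3 - 30*sqrt(2)*m^2 + 20*sqrt(2)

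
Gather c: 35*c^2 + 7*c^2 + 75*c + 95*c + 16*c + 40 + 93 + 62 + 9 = 42*c^2 + 186*c + 204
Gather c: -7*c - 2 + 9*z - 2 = -7*c + 9*z - 4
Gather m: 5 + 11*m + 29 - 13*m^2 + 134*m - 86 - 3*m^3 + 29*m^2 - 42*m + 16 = -3*m^3 + 16*m^2 + 103*m - 36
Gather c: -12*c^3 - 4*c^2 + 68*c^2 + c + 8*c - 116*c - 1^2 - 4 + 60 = -12*c^3 + 64*c^2 - 107*c + 55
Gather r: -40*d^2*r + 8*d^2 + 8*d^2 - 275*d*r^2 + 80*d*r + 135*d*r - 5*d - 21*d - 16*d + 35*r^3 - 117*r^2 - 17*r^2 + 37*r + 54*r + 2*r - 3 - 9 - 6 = 16*d^2 - 42*d + 35*r^3 + r^2*(-275*d - 134) + r*(-40*d^2 + 215*d + 93) - 18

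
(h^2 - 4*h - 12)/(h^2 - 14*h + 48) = (h + 2)/(h - 8)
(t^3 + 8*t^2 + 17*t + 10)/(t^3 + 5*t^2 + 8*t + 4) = (t + 5)/(t + 2)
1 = 1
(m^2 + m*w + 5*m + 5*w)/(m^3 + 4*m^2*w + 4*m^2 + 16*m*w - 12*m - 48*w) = (m^2 + m*w + 5*m + 5*w)/(m^3 + 4*m^2*w + 4*m^2 + 16*m*w - 12*m - 48*w)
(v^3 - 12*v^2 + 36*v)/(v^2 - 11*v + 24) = v*(v^2 - 12*v + 36)/(v^2 - 11*v + 24)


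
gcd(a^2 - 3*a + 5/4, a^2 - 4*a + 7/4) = a - 1/2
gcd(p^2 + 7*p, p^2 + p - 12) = 1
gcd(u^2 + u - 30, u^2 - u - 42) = u + 6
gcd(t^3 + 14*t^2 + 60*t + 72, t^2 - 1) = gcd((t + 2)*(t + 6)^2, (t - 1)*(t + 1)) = 1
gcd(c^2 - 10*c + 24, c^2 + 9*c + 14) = 1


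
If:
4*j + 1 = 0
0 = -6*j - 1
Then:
No Solution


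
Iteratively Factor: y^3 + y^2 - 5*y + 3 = (y + 3)*(y^2 - 2*y + 1) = (y - 1)*(y + 3)*(y - 1)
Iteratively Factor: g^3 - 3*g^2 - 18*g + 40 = (g - 2)*(g^2 - g - 20) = (g - 2)*(g + 4)*(g - 5)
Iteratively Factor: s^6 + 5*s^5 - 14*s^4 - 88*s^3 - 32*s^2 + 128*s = (s)*(s^5 + 5*s^4 - 14*s^3 - 88*s^2 - 32*s + 128) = s*(s + 4)*(s^4 + s^3 - 18*s^2 - 16*s + 32) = s*(s + 4)^2*(s^3 - 3*s^2 - 6*s + 8) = s*(s - 4)*(s + 4)^2*(s^2 + s - 2) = s*(s - 4)*(s + 2)*(s + 4)^2*(s - 1)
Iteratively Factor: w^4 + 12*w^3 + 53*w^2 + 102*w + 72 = (w + 4)*(w^3 + 8*w^2 + 21*w + 18) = (w + 2)*(w + 4)*(w^2 + 6*w + 9) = (w + 2)*(w + 3)*(w + 4)*(w + 3)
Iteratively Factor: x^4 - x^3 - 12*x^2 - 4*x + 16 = (x + 2)*(x^3 - 3*x^2 - 6*x + 8) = (x - 4)*(x + 2)*(x^2 + x - 2) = (x - 4)*(x + 2)^2*(x - 1)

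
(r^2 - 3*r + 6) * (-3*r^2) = -3*r^4 + 9*r^3 - 18*r^2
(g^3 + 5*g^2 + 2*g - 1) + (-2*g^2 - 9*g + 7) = g^3 + 3*g^2 - 7*g + 6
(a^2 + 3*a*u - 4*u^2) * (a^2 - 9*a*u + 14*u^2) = a^4 - 6*a^3*u - 17*a^2*u^2 + 78*a*u^3 - 56*u^4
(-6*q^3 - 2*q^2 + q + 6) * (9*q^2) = -54*q^5 - 18*q^4 + 9*q^3 + 54*q^2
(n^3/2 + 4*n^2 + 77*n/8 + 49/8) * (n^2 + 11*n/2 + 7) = n^5/2 + 27*n^4/4 + 281*n^3/8 + 1393*n^2/16 + 1617*n/16 + 343/8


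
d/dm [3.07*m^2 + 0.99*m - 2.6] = 6.14*m + 0.99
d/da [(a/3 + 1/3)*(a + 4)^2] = (a + 2)*(a + 4)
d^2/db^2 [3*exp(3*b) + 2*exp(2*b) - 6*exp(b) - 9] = (27*exp(2*b) + 8*exp(b) - 6)*exp(b)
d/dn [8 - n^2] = -2*n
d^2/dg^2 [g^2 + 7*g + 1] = 2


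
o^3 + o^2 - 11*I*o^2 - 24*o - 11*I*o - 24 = (o + 1)*(o - 8*I)*(o - 3*I)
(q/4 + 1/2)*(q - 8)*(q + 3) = q^3/4 - 3*q^2/4 - 17*q/2 - 12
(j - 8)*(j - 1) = j^2 - 9*j + 8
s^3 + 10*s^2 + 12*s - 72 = (s - 2)*(s + 6)^2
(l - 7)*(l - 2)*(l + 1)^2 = l^4 - 7*l^3 - 3*l^2 + 19*l + 14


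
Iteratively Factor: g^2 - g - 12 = (g - 4)*(g + 3)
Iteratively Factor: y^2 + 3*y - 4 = (y + 4)*(y - 1)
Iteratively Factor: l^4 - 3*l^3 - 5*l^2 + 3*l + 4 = (l - 4)*(l^3 + l^2 - l - 1) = (l - 4)*(l - 1)*(l^2 + 2*l + 1) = (l - 4)*(l - 1)*(l + 1)*(l + 1)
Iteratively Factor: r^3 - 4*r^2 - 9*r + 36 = (r - 3)*(r^2 - r - 12) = (r - 4)*(r - 3)*(r + 3)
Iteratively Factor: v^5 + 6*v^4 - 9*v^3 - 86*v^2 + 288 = (v + 3)*(v^4 + 3*v^3 - 18*v^2 - 32*v + 96) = (v - 2)*(v + 3)*(v^3 + 5*v^2 - 8*v - 48) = (v - 2)*(v + 3)*(v + 4)*(v^2 + v - 12) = (v - 2)*(v + 3)*(v + 4)^2*(v - 3)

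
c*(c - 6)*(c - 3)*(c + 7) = c^4 - 2*c^3 - 45*c^2 + 126*c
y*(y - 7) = y^2 - 7*y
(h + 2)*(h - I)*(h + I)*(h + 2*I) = h^4 + 2*h^3 + 2*I*h^3 + h^2 + 4*I*h^2 + 2*h + 2*I*h + 4*I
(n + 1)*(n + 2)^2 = n^3 + 5*n^2 + 8*n + 4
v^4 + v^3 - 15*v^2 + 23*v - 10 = (v - 2)*(v - 1)^2*(v + 5)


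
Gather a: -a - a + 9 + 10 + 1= 20 - 2*a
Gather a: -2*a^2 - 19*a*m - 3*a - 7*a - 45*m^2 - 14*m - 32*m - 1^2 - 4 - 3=-2*a^2 + a*(-19*m - 10) - 45*m^2 - 46*m - 8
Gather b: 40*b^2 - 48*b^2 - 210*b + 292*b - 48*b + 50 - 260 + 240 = -8*b^2 + 34*b + 30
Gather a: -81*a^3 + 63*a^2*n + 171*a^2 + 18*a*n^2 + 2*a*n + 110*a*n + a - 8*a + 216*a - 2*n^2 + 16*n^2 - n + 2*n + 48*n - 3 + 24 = -81*a^3 + a^2*(63*n + 171) + a*(18*n^2 + 112*n + 209) + 14*n^2 + 49*n + 21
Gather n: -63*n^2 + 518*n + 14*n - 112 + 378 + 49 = -63*n^2 + 532*n + 315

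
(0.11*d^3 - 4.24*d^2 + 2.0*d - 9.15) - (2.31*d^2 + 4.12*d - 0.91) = 0.11*d^3 - 6.55*d^2 - 2.12*d - 8.24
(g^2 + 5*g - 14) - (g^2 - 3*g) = 8*g - 14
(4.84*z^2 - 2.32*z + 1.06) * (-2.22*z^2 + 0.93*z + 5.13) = -10.7448*z^4 + 9.6516*z^3 + 20.3184*z^2 - 10.9158*z + 5.4378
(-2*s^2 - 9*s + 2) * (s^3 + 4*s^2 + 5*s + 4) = -2*s^5 - 17*s^4 - 44*s^3 - 45*s^2 - 26*s + 8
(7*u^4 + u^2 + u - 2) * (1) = 7*u^4 + u^2 + u - 2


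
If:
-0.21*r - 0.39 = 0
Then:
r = -1.86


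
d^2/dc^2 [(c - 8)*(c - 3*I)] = 2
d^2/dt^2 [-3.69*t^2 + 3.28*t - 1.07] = -7.38000000000000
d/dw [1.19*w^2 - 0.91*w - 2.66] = 2.38*w - 0.91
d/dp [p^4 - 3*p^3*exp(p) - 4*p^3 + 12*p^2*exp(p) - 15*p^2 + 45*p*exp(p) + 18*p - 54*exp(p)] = -3*p^3*exp(p) + 4*p^3 + 3*p^2*exp(p) - 12*p^2 + 69*p*exp(p) - 30*p - 9*exp(p) + 18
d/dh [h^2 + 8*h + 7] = 2*h + 8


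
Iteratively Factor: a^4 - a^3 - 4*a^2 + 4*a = (a)*(a^3 - a^2 - 4*a + 4) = a*(a - 2)*(a^2 + a - 2) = a*(a - 2)*(a + 2)*(a - 1)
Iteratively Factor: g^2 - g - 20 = (g + 4)*(g - 5)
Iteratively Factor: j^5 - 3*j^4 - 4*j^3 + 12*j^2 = (j - 2)*(j^4 - j^3 - 6*j^2) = j*(j - 2)*(j^3 - j^2 - 6*j) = j*(j - 2)*(j + 2)*(j^2 - 3*j) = j^2*(j - 2)*(j + 2)*(j - 3)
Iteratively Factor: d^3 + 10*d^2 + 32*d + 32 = (d + 4)*(d^2 + 6*d + 8) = (d + 4)^2*(d + 2)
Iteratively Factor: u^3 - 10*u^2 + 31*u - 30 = (u - 2)*(u^2 - 8*u + 15) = (u - 3)*(u - 2)*(u - 5)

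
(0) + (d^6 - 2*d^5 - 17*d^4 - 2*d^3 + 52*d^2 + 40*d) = d^6 - 2*d^5 - 17*d^4 - 2*d^3 + 52*d^2 + 40*d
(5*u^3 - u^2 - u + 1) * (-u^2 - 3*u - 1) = -5*u^5 - 14*u^4 - u^3 + 3*u^2 - 2*u - 1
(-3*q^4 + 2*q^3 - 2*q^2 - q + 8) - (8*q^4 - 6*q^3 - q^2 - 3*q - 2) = -11*q^4 + 8*q^3 - q^2 + 2*q + 10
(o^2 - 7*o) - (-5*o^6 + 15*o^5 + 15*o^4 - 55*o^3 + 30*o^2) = 5*o^6 - 15*o^5 - 15*o^4 + 55*o^3 - 29*o^2 - 7*o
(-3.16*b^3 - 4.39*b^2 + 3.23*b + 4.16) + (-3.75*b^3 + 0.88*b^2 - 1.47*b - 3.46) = -6.91*b^3 - 3.51*b^2 + 1.76*b + 0.7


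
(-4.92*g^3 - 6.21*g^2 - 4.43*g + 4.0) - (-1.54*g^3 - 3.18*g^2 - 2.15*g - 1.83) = -3.38*g^3 - 3.03*g^2 - 2.28*g + 5.83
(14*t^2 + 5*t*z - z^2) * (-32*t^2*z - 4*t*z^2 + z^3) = -448*t^4*z - 216*t^3*z^2 + 26*t^2*z^3 + 9*t*z^4 - z^5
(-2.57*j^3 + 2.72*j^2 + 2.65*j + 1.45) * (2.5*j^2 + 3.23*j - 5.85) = -6.425*j^5 - 1.5011*j^4 + 30.4451*j^3 - 3.7275*j^2 - 10.819*j - 8.4825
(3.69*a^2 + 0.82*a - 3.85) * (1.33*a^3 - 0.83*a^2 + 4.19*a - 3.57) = 4.9077*a^5 - 1.9721*a^4 + 9.66*a^3 - 6.542*a^2 - 19.0589*a + 13.7445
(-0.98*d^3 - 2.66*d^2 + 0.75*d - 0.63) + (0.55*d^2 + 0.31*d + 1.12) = -0.98*d^3 - 2.11*d^2 + 1.06*d + 0.49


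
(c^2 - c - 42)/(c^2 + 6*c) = (c - 7)/c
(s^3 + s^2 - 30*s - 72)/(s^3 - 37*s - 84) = (s - 6)/(s - 7)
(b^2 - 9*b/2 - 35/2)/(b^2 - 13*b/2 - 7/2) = (2*b + 5)/(2*b + 1)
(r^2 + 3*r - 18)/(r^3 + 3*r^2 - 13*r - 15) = (r + 6)/(r^2 + 6*r + 5)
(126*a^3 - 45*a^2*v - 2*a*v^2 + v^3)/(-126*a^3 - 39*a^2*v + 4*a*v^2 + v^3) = (-3*a + v)/(3*a + v)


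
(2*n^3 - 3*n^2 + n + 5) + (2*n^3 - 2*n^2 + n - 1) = 4*n^3 - 5*n^2 + 2*n + 4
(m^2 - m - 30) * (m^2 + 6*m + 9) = m^4 + 5*m^3 - 27*m^2 - 189*m - 270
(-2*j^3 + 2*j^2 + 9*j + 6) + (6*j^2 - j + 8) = -2*j^3 + 8*j^2 + 8*j + 14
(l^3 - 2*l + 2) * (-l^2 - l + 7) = -l^5 - l^4 + 9*l^3 - 16*l + 14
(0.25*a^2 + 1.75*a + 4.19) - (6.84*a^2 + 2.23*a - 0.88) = -6.59*a^2 - 0.48*a + 5.07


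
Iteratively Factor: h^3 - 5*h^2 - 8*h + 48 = (h - 4)*(h^2 - h - 12) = (h - 4)*(h + 3)*(h - 4)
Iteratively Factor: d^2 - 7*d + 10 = (d - 5)*(d - 2)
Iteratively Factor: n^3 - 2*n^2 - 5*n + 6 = (n - 3)*(n^2 + n - 2) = (n - 3)*(n - 1)*(n + 2)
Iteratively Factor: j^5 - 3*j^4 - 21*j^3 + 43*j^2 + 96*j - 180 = (j - 2)*(j^4 - j^3 - 23*j^2 - 3*j + 90) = (j - 5)*(j - 2)*(j^3 + 4*j^2 - 3*j - 18) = (j - 5)*(j - 2)*(j + 3)*(j^2 + j - 6) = (j - 5)*(j - 2)^2*(j + 3)*(j + 3)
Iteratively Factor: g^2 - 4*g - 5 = (g + 1)*(g - 5)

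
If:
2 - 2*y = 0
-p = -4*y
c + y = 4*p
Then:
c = 15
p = 4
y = 1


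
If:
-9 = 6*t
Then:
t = -3/2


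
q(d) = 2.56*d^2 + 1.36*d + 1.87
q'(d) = 5.12*d + 1.36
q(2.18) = 17.00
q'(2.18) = 12.52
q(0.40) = 2.82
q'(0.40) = 3.41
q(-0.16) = 1.72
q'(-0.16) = 0.54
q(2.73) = 24.66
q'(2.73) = 15.34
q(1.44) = 9.14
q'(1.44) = 8.73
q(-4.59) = 49.56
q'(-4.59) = -22.14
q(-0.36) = 1.71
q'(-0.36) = -0.48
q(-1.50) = 5.59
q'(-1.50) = -6.32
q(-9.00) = 196.99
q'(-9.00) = -44.72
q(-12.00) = 354.19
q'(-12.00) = -60.08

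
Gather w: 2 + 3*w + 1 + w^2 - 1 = w^2 + 3*w + 2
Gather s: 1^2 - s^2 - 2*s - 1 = -s^2 - 2*s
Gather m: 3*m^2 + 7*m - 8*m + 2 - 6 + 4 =3*m^2 - m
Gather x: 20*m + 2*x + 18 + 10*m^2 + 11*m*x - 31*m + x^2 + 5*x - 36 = 10*m^2 - 11*m + x^2 + x*(11*m + 7) - 18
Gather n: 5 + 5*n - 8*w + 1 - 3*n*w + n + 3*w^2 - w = n*(6 - 3*w) + 3*w^2 - 9*w + 6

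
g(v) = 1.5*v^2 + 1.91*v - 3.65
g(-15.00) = 305.20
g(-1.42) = -3.34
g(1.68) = 3.79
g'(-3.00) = -7.09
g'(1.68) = 6.95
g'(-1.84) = -3.61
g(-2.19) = -0.64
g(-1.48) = -3.19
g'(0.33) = 2.90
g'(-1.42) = -2.35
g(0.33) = -2.86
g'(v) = 3.0*v + 1.91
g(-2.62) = 1.64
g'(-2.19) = -4.66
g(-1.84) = -2.09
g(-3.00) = 4.12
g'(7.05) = 23.06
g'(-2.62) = -5.95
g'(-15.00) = -43.09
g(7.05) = 84.37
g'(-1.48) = -2.53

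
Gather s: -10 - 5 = -15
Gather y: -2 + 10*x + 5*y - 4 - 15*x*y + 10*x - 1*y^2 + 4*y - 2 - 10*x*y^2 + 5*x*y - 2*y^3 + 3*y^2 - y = 20*x - 2*y^3 + y^2*(2 - 10*x) + y*(8 - 10*x) - 8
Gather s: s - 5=s - 5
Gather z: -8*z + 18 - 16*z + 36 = 54 - 24*z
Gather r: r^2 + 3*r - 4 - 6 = r^2 + 3*r - 10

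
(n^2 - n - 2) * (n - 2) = n^3 - 3*n^2 + 4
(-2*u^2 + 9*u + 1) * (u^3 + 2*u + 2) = -2*u^5 + 9*u^4 - 3*u^3 + 14*u^2 + 20*u + 2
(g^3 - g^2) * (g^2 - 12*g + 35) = g^5 - 13*g^4 + 47*g^3 - 35*g^2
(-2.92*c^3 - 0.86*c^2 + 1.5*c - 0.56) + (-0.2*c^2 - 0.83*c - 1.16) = -2.92*c^3 - 1.06*c^2 + 0.67*c - 1.72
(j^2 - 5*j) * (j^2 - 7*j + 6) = j^4 - 12*j^3 + 41*j^2 - 30*j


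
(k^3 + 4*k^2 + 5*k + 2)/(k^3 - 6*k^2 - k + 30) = (k^2 + 2*k + 1)/(k^2 - 8*k + 15)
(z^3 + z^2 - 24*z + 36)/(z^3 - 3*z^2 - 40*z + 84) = (z - 3)/(z - 7)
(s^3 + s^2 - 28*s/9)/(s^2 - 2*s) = (s^2 + s - 28/9)/(s - 2)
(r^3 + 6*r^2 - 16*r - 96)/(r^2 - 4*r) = r + 10 + 24/r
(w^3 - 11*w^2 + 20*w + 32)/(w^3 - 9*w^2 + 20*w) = (w^2 - 7*w - 8)/(w*(w - 5))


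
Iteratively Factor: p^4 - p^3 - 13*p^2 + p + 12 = (p - 1)*(p^3 - 13*p - 12) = (p - 1)*(p + 3)*(p^2 - 3*p - 4) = (p - 1)*(p + 1)*(p + 3)*(p - 4)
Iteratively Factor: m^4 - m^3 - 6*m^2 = (m)*(m^3 - m^2 - 6*m) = m*(m + 2)*(m^2 - 3*m) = m^2*(m + 2)*(m - 3)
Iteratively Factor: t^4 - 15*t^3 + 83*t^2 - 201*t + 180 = (t - 5)*(t^3 - 10*t^2 + 33*t - 36) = (t - 5)*(t - 4)*(t^2 - 6*t + 9) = (t - 5)*(t - 4)*(t - 3)*(t - 3)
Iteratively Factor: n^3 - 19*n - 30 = (n - 5)*(n^2 + 5*n + 6) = (n - 5)*(n + 2)*(n + 3)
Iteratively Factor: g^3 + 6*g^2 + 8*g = (g + 2)*(g^2 + 4*g) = g*(g + 2)*(g + 4)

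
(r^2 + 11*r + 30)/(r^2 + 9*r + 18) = (r + 5)/(r + 3)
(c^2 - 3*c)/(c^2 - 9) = c/(c + 3)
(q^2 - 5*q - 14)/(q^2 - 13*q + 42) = (q + 2)/(q - 6)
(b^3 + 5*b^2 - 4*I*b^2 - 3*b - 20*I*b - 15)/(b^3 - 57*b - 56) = (b^3 + b^2*(5 - 4*I) - b*(3 + 20*I) - 15)/(b^3 - 57*b - 56)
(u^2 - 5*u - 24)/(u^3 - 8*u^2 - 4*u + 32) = (u + 3)/(u^2 - 4)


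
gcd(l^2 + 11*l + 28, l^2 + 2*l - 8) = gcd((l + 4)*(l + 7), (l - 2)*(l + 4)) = l + 4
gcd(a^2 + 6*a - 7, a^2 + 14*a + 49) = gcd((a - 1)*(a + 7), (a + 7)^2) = a + 7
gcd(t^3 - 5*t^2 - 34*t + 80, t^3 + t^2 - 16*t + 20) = t^2 + 3*t - 10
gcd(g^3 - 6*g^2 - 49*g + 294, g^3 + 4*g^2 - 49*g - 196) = g^2 - 49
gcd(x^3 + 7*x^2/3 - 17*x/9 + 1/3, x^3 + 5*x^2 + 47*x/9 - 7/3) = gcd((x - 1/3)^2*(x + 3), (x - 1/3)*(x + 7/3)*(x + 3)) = x^2 + 8*x/3 - 1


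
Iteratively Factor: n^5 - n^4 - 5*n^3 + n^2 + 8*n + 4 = (n + 1)*(n^4 - 2*n^3 - 3*n^2 + 4*n + 4) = (n + 1)^2*(n^3 - 3*n^2 + 4) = (n - 2)*(n + 1)^2*(n^2 - n - 2) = (n - 2)^2*(n + 1)^2*(n + 1)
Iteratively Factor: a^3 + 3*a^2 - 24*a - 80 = (a - 5)*(a^2 + 8*a + 16) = (a - 5)*(a + 4)*(a + 4)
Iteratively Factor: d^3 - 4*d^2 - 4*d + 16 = (d - 4)*(d^2 - 4) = (d - 4)*(d - 2)*(d + 2)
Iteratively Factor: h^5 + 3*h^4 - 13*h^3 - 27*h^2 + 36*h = (h + 3)*(h^4 - 13*h^2 + 12*h) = (h + 3)*(h + 4)*(h^3 - 4*h^2 + 3*h) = h*(h + 3)*(h + 4)*(h^2 - 4*h + 3) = h*(h - 1)*(h + 3)*(h + 4)*(h - 3)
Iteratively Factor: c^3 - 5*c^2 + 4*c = (c - 4)*(c^2 - c) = c*(c - 4)*(c - 1)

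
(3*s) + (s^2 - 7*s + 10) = s^2 - 4*s + 10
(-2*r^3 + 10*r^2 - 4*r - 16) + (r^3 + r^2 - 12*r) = -r^3 + 11*r^2 - 16*r - 16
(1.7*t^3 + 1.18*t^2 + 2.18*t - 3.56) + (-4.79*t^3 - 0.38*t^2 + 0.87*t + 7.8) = -3.09*t^3 + 0.8*t^2 + 3.05*t + 4.24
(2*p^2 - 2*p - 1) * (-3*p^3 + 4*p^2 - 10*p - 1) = -6*p^5 + 14*p^4 - 25*p^3 + 14*p^2 + 12*p + 1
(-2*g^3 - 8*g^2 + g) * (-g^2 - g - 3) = 2*g^5 + 10*g^4 + 13*g^3 + 23*g^2 - 3*g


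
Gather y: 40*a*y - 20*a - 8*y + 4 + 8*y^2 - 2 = -20*a + 8*y^2 + y*(40*a - 8) + 2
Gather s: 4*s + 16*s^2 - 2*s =16*s^2 + 2*s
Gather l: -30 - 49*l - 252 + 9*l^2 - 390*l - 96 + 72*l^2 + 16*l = 81*l^2 - 423*l - 378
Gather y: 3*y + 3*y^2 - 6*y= 3*y^2 - 3*y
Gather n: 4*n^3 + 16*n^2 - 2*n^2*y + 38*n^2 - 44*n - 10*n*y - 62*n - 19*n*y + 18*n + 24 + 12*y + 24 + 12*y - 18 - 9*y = 4*n^3 + n^2*(54 - 2*y) + n*(-29*y - 88) + 15*y + 30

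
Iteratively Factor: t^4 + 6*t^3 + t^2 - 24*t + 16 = (t - 1)*(t^3 + 7*t^2 + 8*t - 16) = (t - 1)*(t + 4)*(t^2 + 3*t - 4) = (t - 1)^2*(t + 4)*(t + 4)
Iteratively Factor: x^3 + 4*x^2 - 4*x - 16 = (x + 2)*(x^2 + 2*x - 8) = (x + 2)*(x + 4)*(x - 2)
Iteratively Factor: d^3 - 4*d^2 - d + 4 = (d - 4)*(d^2 - 1) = (d - 4)*(d + 1)*(d - 1)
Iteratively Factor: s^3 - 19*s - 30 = (s + 2)*(s^2 - 2*s - 15) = (s - 5)*(s + 2)*(s + 3)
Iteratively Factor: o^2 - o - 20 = (o + 4)*(o - 5)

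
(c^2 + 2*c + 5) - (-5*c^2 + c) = 6*c^2 + c + 5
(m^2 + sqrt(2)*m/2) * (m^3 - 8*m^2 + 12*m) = m^5 - 8*m^4 + sqrt(2)*m^4/2 - 4*sqrt(2)*m^3 + 12*m^3 + 6*sqrt(2)*m^2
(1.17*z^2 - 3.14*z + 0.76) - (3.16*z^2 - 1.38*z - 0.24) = -1.99*z^2 - 1.76*z + 1.0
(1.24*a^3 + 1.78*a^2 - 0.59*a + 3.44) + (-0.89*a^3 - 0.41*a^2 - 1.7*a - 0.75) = 0.35*a^3 + 1.37*a^2 - 2.29*a + 2.69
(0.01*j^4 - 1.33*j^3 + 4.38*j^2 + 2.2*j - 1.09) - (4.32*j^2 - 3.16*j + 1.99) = 0.01*j^4 - 1.33*j^3 + 0.0599999999999996*j^2 + 5.36*j - 3.08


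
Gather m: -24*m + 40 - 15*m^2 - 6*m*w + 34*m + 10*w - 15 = -15*m^2 + m*(10 - 6*w) + 10*w + 25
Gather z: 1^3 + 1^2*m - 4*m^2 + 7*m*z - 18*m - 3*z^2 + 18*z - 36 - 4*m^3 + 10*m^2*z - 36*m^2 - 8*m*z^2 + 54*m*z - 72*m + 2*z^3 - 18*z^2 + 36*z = -4*m^3 - 40*m^2 - 89*m + 2*z^3 + z^2*(-8*m - 21) + z*(10*m^2 + 61*m + 54) - 35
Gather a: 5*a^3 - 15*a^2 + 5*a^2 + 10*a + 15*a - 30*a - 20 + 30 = 5*a^3 - 10*a^2 - 5*a + 10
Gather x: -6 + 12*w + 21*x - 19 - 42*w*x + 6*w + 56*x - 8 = 18*w + x*(77 - 42*w) - 33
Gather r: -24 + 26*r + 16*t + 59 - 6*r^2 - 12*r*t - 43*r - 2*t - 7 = -6*r^2 + r*(-12*t - 17) + 14*t + 28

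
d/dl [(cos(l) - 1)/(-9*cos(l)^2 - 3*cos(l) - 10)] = (-9*cos(l)^2 + 18*cos(l) + 13)*sin(l)/(-9*sin(l)^2 + 3*cos(l) + 19)^2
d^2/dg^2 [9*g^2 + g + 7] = 18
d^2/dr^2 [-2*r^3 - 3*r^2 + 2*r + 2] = -12*r - 6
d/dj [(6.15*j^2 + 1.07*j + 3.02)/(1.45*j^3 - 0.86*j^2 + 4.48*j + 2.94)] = (-8.9175*j^4 - 3.103*j^3 + 15.3352*j^2 + 41.3564*j - 10.3838)/(2.1025*j^6 - 2.494*j^5 + 13.7316*j^4 + 0.820399999999999*j^3 + 15.0136*j^2 + 26.3424*j + 8.6436)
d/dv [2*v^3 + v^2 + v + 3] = 6*v^2 + 2*v + 1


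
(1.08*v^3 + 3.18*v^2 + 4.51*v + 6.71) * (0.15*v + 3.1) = 0.162*v^4 + 3.825*v^3 + 10.5345*v^2 + 14.9875*v + 20.801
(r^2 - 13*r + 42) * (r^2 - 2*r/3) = r^4 - 41*r^3/3 + 152*r^2/3 - 28*r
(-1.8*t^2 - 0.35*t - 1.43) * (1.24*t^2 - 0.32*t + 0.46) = -2.232*t^4 + 0.142*t^3 - 2.4892*t^2 + 0.2966*t - 0.6578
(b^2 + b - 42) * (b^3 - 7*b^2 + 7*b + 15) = b^5 - 6*b^4 - 42*b^3 + 316*b^2 - 279*b - 630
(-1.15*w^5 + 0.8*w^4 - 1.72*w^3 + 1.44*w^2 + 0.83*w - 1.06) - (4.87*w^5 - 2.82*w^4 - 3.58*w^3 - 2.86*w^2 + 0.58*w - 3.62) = -6.02*w^5 + 3.62*w^4 + 1.86*w^3 + 4.3*w^2 + 0.25*w + 2.56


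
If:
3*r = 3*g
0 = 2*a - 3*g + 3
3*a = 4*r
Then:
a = 12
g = 9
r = 9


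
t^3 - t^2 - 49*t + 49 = (t - 7)*(t - 1)*(t + 7)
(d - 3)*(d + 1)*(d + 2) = d^3 - 7*d - 6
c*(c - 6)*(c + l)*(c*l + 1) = c^4*l + c^3*l^2 - 6*c^3*l + c^3 - 6*c^2*l^2 + c^2*l - 6*c^2 - 6*c*l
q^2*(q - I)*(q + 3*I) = q^4 + 2*I*q^3 + 3*q^2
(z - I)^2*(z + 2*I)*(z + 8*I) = z^4 + 8*I*z^3 + 3*z^2 + 22*I*z + 16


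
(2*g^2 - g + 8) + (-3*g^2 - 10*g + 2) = -g^2 - 11*g + 10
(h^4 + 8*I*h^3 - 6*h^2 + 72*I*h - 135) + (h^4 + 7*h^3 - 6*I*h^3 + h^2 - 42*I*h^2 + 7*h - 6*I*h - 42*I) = 2*h^4 + 7*h^3 + 2*I*h^3 - 5*h^2 - 42*I*h^2 + 7*h + 66*I*h - 135 - 42*I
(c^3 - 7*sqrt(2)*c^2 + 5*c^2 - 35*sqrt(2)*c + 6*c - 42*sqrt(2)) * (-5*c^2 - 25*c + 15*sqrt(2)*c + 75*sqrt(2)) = -5*c^5 - 50*c^4 + 50*sqrt(2)*c^4 - 365*c^3 + 500*sqrt(2)*c^3 - 2250*c^2 + 1550*sqrt(2)*c^2 - 6510*c + 1500*sqrt(2)*c - 6300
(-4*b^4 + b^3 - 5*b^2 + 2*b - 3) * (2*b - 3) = -8*b^5 + 14*b^4 - 13*b^3 + 19*b^2 - 12*b + 9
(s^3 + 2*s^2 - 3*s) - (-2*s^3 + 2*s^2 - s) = 3*s^3 - 2*s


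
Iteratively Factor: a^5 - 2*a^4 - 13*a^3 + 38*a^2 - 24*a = (a - 3)*(a^4 + a^3 - 10*a^2 + 8*a) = (a - 3)*(a - 1)*(a^3 + 2*a^2 - 8*a) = (a - 3)*(a - 1)*(a + 4)*(a^2 - 2*a) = a*(a - 3)*(a - 1)*(a + 4)*(a - 2)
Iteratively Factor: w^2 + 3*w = (w + 3)*(w)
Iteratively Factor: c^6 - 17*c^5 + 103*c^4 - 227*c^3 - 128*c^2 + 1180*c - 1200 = (c - 4)*(c^5 - 13*c^4 + 51*c^3 - 23*c^2 - 220*c + 300) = (c - 4)*(c + 2)*(c^4 - 15*c^3 + 81*c^2 - 185*c + 150) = (c - 5)*(c - 4)*(c + 2)*(c^3 - 10*c^2 + 31*c - 30) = (c - 5)^2*(c - 4)*(c + 2)*(c^2 - 5*c + 6) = (c - 5)^2*(c - 4)*(c - 3)*(c + 2)*(c - 2)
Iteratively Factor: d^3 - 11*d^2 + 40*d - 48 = (d - 3)*(d^2 - 8*d + 16) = (d - 4)*(d - 3)*(d - 4)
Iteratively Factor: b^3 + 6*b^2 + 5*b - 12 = (b + 4)*(b^2 + 2*b - 3) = (b - 1)*(b + 4)*(b + 3)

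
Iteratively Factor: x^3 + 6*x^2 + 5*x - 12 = (x - 1)*(x^2 + 7*x + 12) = (x - 1)*(x + 4)*(x + 3)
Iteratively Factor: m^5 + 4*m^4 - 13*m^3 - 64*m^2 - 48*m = (m + 4)*(m^4 - 13*m^2 - 12*m) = (m + 1)*(m + 4)*(m^3 - m^2 - 12*m) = (m - 4)*(m + 1)*(m + 4)*(m^2 + 3*m) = (m - 4)*(m + 1)*(m + 3)*(m + 4)*(m)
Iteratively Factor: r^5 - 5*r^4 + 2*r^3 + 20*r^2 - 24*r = (r - 2)*(r^4 - 3*r^3 - 4*r^2 + 12*r) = (r - 2)*(r + 2)*(r^3 - 5*r^2 + 6*r) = r*(r - 2)*(r + 2)*(r^2 - 5*r + 6) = r*(r - 2)^2*(r + 2)*(r - 3)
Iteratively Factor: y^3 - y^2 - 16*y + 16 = (y - 1)*(y^2 - 16) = (y - 1)*(y + 4)*(y - 4)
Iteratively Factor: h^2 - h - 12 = (h + 3)*(h - 4)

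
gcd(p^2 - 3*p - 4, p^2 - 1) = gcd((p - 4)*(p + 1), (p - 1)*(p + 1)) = p + 1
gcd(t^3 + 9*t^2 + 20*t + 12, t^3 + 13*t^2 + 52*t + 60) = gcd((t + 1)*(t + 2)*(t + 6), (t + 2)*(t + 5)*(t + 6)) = t^2 + 8*t + 12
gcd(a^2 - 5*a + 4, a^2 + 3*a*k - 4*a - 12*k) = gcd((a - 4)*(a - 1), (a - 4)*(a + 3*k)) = a - 4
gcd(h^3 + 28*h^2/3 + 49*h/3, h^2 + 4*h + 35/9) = h + 7/3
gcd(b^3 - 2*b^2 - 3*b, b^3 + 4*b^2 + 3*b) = b^2 + b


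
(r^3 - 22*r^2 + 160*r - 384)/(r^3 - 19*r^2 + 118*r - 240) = (r - 8)/(r - 5)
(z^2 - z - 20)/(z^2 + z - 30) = (z + 4)/(z + 6)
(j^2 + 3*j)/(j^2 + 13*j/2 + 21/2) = 2*j/(2*j + 7)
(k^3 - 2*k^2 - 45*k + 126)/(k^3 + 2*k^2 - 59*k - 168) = (k^2 - 9*k + 18)/(k^2 - 5*k - 24)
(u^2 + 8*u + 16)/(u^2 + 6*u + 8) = (u + 4)/(u + 2)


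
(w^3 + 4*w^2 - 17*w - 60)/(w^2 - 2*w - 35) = (w^2 - w - 12)/(w - 7)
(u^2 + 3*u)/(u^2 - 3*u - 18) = u/(u - 6)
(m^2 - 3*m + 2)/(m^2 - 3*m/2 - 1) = 2*(m - 1)/(2*m + 1)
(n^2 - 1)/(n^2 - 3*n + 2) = (n + 1)/(n - 2)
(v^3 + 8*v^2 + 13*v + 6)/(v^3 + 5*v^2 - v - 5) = (v^2 + 7*v + 6)/(v^2 + 4*v - 5)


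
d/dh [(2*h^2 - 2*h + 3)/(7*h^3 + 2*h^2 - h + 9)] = (-14*h^4 + 28*h^3 - 61*h^2 + 24*h - 15)/(49*h^6 + 28*h^5 - 10*h^4 + 122*h^3 + 37*h^2 - 18*h + 81)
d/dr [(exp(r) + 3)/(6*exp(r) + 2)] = -4*exp(r)/(3*exp(r) + 1)^2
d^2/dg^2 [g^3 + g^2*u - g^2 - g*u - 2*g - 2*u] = 6*g + 2*u - 2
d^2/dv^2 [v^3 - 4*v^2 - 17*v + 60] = 6*v - 8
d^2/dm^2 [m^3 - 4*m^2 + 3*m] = 6*m - 8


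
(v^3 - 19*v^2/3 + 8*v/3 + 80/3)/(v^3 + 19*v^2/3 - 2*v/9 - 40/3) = 3*(v^2 - 8*v + 16)/(3*v^2 + 14*v - 24)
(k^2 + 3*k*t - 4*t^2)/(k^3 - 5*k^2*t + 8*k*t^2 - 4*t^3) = (k + 4*t)/(k^2 - 4*k*t + 4*t^2)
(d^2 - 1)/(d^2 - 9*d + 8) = (d + 1)/(d - 8)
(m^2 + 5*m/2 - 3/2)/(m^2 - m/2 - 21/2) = (2*m - 1)/(2*m - 7)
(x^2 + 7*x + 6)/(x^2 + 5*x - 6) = (x + 1)/(x - 1)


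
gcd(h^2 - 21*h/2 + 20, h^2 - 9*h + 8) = h - 8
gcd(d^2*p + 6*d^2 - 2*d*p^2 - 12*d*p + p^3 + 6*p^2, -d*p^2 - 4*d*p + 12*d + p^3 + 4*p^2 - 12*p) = -d*p - 6*d + p^2 + 6*p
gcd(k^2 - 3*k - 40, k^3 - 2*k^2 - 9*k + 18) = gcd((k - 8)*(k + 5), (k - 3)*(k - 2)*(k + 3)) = 1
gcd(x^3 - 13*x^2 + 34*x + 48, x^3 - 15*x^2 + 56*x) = x - 8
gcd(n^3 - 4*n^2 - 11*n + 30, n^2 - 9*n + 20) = n - 5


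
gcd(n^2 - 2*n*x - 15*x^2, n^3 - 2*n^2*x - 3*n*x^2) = 1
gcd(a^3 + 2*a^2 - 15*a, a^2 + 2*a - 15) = a^2 + 2*a - 15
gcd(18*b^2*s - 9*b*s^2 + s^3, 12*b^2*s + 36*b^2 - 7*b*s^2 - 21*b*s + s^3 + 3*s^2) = -3*b + s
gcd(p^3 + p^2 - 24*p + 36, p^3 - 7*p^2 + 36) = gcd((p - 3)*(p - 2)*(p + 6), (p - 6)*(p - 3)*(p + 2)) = p - 3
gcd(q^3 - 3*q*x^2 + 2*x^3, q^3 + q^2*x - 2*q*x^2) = -q^2 - q*x + 2*x^2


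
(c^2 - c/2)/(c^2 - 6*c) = (c - 1/2)/(c - 6)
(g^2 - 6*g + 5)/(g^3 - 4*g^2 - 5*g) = (g - 1)/(g*(g + 1))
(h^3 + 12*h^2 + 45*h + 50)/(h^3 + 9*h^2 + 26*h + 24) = (h^2 + 10*h + 25)/(h^2 + 7*h + 12)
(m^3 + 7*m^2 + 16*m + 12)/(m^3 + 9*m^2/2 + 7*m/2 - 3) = 2*(m + 2)/(2*m - 1)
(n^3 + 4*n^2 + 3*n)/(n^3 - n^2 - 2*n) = (n + 3)/(n - 2)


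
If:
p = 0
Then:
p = 0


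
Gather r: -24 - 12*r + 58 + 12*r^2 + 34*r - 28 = 12*r^2 + 22*r + 6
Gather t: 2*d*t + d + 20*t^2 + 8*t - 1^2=d + 20*t^2 + t*(2*d + 8) - 1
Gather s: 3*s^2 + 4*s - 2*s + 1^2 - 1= 3*s^2 + 2*s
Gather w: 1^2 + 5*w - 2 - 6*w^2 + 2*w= -6*w^2 + 7*w - 1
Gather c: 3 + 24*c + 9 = 24*c + 12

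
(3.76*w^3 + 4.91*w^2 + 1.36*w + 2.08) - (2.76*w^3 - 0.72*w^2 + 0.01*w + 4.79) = 1.0*w^3 + 5.63*w^2 + 1.35*w - 2.71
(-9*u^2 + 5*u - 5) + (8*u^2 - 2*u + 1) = -u^2 + 3*u - 4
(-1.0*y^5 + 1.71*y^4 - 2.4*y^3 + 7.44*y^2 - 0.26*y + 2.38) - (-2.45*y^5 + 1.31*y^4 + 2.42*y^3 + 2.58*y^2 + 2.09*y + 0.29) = 1.45*y^5 + 0.4*y^4 - 4.82*y^3 + 4.86*y^2 - 2.35*y + 2.09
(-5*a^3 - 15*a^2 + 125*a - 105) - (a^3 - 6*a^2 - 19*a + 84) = -6*a^3 - 9*a^2 + 144*a - 189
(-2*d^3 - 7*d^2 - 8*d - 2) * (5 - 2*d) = 4*d^4 + 4*d^3 - 19*d^2 - 36*d - 10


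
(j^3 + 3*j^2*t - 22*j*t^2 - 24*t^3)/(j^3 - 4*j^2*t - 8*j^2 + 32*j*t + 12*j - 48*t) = (j^2 + 7*j*t + 6*t^2)/(j^2 - 8*j + 12)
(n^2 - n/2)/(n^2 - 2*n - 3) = n*(1 - 2*n)/(2*(-n^2 + 2*n + 3))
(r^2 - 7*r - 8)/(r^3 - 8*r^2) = (r + 1)/r^2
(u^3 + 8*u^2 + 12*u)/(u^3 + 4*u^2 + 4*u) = (u + 6)/(u + 2)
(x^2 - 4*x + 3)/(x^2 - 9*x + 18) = (x - 1)/(x - 6)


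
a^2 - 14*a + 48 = (a - 8)*(a - 6)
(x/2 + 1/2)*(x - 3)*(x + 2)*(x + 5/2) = x^4/2 + 5*x^3/4 - 7*x^2/2 - 47*x/4 - 15/2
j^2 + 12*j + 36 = (j + 6)^2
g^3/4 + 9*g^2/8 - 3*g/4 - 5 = (g/4 + 1)*(g - 2)*(g + 5/2)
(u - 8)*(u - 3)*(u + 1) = u^3 - 10*u^2 + 13*u + 24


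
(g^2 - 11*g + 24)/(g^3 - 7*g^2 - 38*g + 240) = (g - 3)/(g^2 + g - 30)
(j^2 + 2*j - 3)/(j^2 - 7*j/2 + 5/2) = 2*(j + 3)/(2*j - 5)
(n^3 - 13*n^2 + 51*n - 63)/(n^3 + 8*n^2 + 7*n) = (n^3 - 13*n^2 + 51*n - 63)/(n*(n^2 + 8*n + 7))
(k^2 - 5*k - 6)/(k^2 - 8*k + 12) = (k + 1)/(k - 2)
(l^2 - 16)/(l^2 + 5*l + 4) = (l - 4)/(l + 1)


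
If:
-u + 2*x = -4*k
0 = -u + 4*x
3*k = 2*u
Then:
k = 0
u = 0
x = 0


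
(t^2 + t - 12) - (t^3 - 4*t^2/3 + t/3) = -t^3 + 7*t^2/3 + 2*t/3 - 12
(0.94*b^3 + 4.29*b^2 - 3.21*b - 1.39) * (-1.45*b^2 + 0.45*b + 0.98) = -1.363*b^5 - 5.7975*b^4 + 7.5062*b^3 + 4.7752*b^2 - 3.7713*b - 1.3622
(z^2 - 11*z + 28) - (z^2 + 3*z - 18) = 46 - 14*z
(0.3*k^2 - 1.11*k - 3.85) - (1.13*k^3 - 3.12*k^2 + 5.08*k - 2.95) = -1.13*k^3 + 3.42*k^2 - 6.19*k - 0.9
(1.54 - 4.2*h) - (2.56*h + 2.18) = -6.76*h - 0.64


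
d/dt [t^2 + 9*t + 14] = 2*t + 9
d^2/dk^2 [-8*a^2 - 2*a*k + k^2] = 2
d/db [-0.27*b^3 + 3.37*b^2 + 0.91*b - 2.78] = -0.81*b^2 + 6.74*b + 0.91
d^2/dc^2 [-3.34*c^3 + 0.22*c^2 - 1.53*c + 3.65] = 0.44 - 20.04*c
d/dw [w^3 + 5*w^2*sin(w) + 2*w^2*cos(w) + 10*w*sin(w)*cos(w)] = -2*w^2*sin(w) + 5*w^2*cos(w) + 3*w^2 + 10*w*sin(w) + 4*w*cos(w) + 10*w*cos(2*w) + 5*sin(2*w)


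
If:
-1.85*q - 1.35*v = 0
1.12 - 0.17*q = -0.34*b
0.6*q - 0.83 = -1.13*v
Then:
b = -3.73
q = -0.88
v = 1.20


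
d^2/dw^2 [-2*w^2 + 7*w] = -4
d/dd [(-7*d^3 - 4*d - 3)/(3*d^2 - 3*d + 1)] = (-21*d^4 + 42*d^3 - 9*d^2 + 18*d - 13)/(9*d^4 - 18*d^3 + 15*d^2 - 6*d + 1)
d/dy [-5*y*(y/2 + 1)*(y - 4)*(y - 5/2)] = -10*y^3 + 135*y^2/4 + 15*y - 50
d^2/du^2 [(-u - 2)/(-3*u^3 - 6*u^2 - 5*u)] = 2*(27*u^5 + 162*u^4 + 309*u^3 + 306*u^2 + 180*u + 50)/(u^3*(27*u^6 + 162*u^5 + 459*u^4 + 756*u^3 + 765*u^2 + 450*u + 125))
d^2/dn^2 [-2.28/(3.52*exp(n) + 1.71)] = (13.723776 - 28.250112*exp(n))*exp(n)/(3.52*exp(n) + 1.71)^3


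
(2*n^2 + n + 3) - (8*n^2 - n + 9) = -6*n^2 + 2*n - 6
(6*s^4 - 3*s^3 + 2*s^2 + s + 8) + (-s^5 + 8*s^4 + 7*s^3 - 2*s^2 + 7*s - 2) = -s^5 + 14*s^4 + 4*s^3 + 8*s + 6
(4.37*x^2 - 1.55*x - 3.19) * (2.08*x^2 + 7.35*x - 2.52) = 9.0896*x^4 + 28.8955*x^3 - 29.0401*x^2 - 19.5405*x + 8.0388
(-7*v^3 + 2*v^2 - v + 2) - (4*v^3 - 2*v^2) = -11*v^3 + 4*v^2 - v + 2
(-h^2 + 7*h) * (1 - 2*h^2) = 2*h^4 - 14*h^3 - h^2 + 7*h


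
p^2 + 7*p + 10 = (p + 2)*(p + 5)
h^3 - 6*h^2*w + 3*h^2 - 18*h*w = h*(h + 3)*(h - 6*w)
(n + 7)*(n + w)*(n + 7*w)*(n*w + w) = n^4*w + 8*n^3*w^2 + 8*n^3*w + 7*n^2*w^3 + 64*n^2*w^2 + 7*n^2*w + 56*n*w^3 + 56*n*w^2 + 49*w^3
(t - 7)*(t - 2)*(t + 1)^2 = t^4 - 7*t^3 - 3*t^2 + 19*t + 14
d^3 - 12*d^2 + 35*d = d*(d - 7)*(d - 5)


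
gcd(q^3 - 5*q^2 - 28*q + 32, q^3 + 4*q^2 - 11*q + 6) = q - 1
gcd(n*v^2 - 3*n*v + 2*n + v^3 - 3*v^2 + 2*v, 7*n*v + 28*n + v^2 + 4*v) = 1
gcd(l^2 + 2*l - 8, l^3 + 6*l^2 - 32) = l^2 + 2*l - 8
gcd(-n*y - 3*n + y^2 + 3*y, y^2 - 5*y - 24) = y + 3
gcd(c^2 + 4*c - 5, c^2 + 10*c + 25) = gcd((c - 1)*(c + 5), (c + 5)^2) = c + 5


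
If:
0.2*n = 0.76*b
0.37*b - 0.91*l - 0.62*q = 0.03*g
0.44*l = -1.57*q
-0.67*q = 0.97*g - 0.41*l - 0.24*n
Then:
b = -7.87905751122859*q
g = -9.60686082030415*q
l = -3.56818181818182*q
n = -29.9404185426686*q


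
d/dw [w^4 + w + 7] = 4*w^3 + 1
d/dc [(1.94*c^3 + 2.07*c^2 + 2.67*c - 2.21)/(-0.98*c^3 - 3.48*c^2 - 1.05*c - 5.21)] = (-4.7226*c^4 + 1.1592*c^3 - 29.7015*c^2 - 36.951*c - 16.2312)/(0.9604*c^6 + 6.8208*c^5 + 14.1684*c^4 + 17.5196*c^3 + 37.3641*c^2 + 10.941*c + 27.1441)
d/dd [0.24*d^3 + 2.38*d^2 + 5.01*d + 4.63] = 0.72*d^2 + 4.76*d + 5.01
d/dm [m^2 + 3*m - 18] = 2*m + 3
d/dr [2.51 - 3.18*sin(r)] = -3.18*cos(r)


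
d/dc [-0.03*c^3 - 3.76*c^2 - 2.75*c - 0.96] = -0.09*c^2 - 7.52*c - 2.75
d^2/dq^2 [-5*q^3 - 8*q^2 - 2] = -30*q - 16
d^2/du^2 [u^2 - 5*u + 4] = 2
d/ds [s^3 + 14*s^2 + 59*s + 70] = 3*s^2 + 28*s + 59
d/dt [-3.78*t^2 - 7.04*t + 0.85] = -7.56*t - 7.04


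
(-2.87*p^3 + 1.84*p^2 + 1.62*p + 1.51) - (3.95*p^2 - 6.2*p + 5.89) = -2.87*p^3 - 2.11*p^2 + 7.82*p - 4.38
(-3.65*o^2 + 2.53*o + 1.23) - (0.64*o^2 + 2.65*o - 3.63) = -4.29*o^2 - 0.12*o + 4.86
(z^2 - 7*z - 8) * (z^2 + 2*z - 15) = z^4 - 5*z^3 - 37*z^2 + 89*z + 120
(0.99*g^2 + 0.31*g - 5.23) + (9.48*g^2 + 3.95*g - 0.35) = 10.47*g^2 + 4.26*g - 5.58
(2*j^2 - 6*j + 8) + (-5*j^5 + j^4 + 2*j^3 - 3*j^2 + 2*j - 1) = -5*j^5 + j^4 + 2*j^3 - j^2 - 4*j + 7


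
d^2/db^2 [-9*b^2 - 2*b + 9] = -18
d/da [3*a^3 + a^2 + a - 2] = 9*a^2 + 2*a + 1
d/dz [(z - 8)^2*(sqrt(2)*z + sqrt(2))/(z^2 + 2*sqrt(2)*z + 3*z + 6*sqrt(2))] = sqrt(2)*(z - 8)*(-(z - 8)*(z + 1)*(2*z + 2*sqrt(2) + 3) + 3*(z - 2)*(z^2 + 2*sqrt(2)*z + 3*z + 6*sqrt(2)))/(z^2 + 2*sqrt(2)*z + 3*z + 6*sqrt(2))^2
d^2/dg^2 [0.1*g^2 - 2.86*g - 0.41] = 0.200000000000000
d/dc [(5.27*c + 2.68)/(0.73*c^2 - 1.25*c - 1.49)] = (3.8471*c^2 - 6.5875*c - (1.46*c - 1.25)*(5.27*c + 2.68) - 7.8523)/(-0.73*c^2 + 1.25*c + 1.49)^2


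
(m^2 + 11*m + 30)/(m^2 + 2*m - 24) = (m + 5)/(m - 4)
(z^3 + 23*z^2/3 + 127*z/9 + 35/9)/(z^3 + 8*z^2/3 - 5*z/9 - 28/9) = (3*z^2 + 16*z + 5)/(3*z^2 + z - 4)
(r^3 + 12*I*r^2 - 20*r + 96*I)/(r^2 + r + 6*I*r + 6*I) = (r^2 + 6*I*r + 16)/(r + 1)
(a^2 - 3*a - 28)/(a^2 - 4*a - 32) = (a - 7)/(a - 8)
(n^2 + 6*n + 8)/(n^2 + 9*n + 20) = (n + 2)/(n + 5)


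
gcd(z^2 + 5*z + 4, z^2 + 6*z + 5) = z + 1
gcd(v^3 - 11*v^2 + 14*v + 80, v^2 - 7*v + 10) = v - 5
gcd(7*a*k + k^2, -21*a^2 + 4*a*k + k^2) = 7*a + k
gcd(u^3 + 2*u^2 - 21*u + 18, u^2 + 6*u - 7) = u - 1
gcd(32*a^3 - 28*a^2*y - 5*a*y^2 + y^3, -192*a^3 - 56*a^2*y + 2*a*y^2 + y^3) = -32*a^2 - 4*a*y + y^2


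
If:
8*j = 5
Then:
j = 5/8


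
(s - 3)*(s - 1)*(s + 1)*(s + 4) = s^4 + s^3 - 13*s^2 - s + 12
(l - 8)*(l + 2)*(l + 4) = l^3 - 2*l^2 - 40*l - 64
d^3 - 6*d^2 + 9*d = d*(d - 3)^2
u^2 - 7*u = u*(u - 7)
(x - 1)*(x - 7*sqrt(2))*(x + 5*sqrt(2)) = x^3 - 2*sqrt(2)*x^2 - x^2 - 70*x + 2*sqrt(2)*x + 70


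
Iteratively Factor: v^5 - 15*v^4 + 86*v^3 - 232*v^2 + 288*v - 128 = (v - 4)*(v^4 - 11*v^3 + 42*v^2 - 64*v + 32) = (v - 4)*(v - 2)*(v^3 - 9*v^2 + 24*v - 16) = (v - 4)^2*(v - 2)*(v^2 - 5*v + 4) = (v - 4)^3*(v - 2)*(v - 1)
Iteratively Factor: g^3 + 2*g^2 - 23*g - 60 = (g + 4)*(g^2 - 2*g - 15) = (g + 3)*(g + 4)*(g - 5)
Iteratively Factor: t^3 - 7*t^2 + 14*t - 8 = (t - 2)*(t^2 - 5*t + 4) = (t - 2)*(t - 1)*(t - 4)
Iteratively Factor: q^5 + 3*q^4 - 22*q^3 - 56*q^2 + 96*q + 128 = (q + 1)*(q^4 + 2*q^3 - 24*q^2 - 32*q + 128) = (q - 4)*(q + 1)*(q^3 + 6*q^2 - 32) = (q - 4)*(q + 1)*(q + 4)*(q^2 + 2*q - 8) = (q - 4)*(q + 1)*(q + 4)^2*(q - 2)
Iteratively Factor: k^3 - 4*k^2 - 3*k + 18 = (k + 2)*(k^2 - 6*k + 9) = (k - 3)*(k + 2)*(k - 3)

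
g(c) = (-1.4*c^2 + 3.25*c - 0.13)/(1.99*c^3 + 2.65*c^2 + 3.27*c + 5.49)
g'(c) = (3.25 - 2.8*c)/(1.99*c^3 + 2.65*c^2 + 3.27*c + 5.49) + (-5.97*c^2 - 5.3*c - 3.27)*(-1.4*c^2 + 3.25*c - 0.13)/(1.99*c^3 + 2.65*c^2 + 3.27*c + 5.49)^2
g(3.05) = -0.03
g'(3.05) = -0.03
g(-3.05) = 0.64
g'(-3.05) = 0.42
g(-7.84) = 0.14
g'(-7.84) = 0.02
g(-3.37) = 0.52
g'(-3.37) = 0.29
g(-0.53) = -0.53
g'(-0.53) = 1.40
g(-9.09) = 0.11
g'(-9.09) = 0.02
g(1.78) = 0.04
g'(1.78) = -0.10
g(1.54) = 0.06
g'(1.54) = -0.11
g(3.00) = -0.03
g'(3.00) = -0.03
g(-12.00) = 0.08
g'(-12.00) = 0.01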